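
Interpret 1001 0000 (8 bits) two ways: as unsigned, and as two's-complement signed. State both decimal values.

unsigned = 144, signed = -112

Unsigned: 10010000 = 144.
Signed: MSB=1 → 144 − 256 = -112.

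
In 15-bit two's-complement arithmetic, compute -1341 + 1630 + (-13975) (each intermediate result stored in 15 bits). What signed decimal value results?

-13686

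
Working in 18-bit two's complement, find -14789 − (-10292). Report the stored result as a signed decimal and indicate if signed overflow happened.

-4497; no overflow

-14789 → 111100011000111011
-10292 → 111101011111001100
Subtract via negate-and-add: invert 111101011111001100 + 1 = 000010100000110100 (i.e. 10292).
  111100011000111011
+ 000010100000110100
= 111110111001101111
Result 111110111001101111: MSB = 1 → 257647 − 262144 = -4497.
Addends (after negating the subtrahend) have opposite signs, so signed overflow cannot occur.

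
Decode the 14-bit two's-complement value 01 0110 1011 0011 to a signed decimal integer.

MSB is 0, so the value is non-negative: 01011010110011 = 5811.

5811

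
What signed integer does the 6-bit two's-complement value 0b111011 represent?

-5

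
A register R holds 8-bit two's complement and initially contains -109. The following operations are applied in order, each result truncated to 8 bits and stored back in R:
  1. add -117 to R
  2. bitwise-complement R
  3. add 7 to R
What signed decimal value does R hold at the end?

Start: R = -109 = 10010011.
R = -109 + (-117) = -226; wraps to 30 = 00011110
R = NOT 00011110 = 11100001 = -31
R = -31 + 7 = -24 = 11101000

-24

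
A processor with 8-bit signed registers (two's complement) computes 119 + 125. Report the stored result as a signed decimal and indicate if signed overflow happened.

119 → 01110111
125 → 01111101
  01110111
+ 01111101
= 11110100
Result 11110100: MSB = 1 → 244 − 256 = -12.
Both addends are non-negative but the stored result is negative: signed overflow. The true value 119 + 125 = 244 lies outside [-128, 127].

-12; overflow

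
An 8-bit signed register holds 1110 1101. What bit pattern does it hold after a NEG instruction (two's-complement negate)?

Invert: 00010010. Add 1: 00010011.
Check: 11101101 = -19, 00010011 = 19.

00010011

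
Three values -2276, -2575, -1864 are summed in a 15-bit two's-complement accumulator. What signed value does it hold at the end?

-6715

-2276 + (-2575) = -4851 (110110100001101)
-4851 + (-1864) = -6715 (110010111000101)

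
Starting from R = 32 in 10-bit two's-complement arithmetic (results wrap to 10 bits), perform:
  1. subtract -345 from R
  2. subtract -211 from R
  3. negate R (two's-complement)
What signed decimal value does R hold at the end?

436

Start: R = 32 = 0000100000.
R = 32 − (-345) = 377 = 0101111001
R = 377 − (-211) = 588; wraps to -436 = 1001001100
R = −(-436) = 436 = 0110110100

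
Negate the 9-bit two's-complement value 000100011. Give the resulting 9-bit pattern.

Invert: 111011100. Add 1: 111011101.

111011101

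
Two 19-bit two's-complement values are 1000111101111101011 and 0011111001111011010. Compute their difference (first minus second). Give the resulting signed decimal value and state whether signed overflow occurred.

165905; overflow

1000111101111101011 = -230421 (signed)
0011111001111011010 = 127962 (signed)
Subtract via negate-and-add: invert 0011111001111011010 + 1 = 1100000110000100110 (i.e. -127962).
  1000111101111101011
+ 1100000110000100110
= 0101000100000010001  (discard carry-out 1)
Result 0101000100000010001: MSB = 0 → value 165905.
Both addends (after negating the subtrahend) are negative but the stored result is non-negative: signed overflow. The true value -230421 − 127962 = -358383 lies outside [-262144, 262143].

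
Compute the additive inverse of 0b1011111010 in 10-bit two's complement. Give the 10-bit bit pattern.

0100000110

Invert: 0100000101. Add 1: 0100000110.
Check: 1011111010 = -262, 0100000110 = 262.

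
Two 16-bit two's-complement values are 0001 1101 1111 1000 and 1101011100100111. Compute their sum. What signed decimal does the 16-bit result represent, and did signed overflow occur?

0001 1101 1111 1000 → 0001110111111000 = 7672 (signed)
1101011100100111 = -10457 (signed)
  0001110111111000
+ 1101011100100111
= 1111010100011111
Result 1111010100011111: MSB = 1 → 62751 − 65536 = -2785.
Addends have opposite signs, so signed overflow cannot occur.

-2785; no overflow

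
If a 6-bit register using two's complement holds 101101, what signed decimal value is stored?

-19

MSB is 1, so the value is negative.
Invert: 010010. Add 1: 010011 = 19. So the value is −19.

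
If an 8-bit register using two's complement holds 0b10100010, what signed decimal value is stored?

MSB is 1, so the value is negative.
Unsigned reading: 162. Subtract 2^8 = 256: 162 − 256 = -94.

-94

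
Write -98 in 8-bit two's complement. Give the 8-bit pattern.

10011110

|-98| = 98 = 01100010 in 8 bits.
Invert the bits: 10011101. Add 1: 10011110.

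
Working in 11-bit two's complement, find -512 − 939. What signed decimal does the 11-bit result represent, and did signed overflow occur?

597; overflow

-512 → 11000000000
939 → 01110101011
Subtract via negate-and-add: invert 01110101011 + 1 = 10001010101 (i.e. -939).
  11000000000
+ 10001010101
= 01001010101  (discard carry-out 1)
Result 01001010101: MSB = 0 → value 597.
Both addends (after negating the subtrahend) are negative but the stored result is non-negative: signed overflow. The true value -512 − 939 = -1451 lies outside [-1024, 1023].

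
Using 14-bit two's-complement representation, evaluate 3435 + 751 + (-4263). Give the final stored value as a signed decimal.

-77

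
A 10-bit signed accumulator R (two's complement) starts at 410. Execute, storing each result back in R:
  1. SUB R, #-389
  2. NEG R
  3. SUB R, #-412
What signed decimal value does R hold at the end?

Start: R = 410 = 0110011010.
R = 410 − (-389) = 799; wraps to -225 = 1100011111
R = −(-225) = 225 = 0011100001
R = 225 − (-412) = 637; wraps to -387 = 1001111101

-387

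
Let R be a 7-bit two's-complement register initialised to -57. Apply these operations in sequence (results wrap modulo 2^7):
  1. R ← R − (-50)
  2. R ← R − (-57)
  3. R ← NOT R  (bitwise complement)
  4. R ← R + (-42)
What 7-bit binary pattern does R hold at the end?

0100011

Start: R = -57 = 1000111.
R = -57 − (-50) = -7 = 1111001
R = -7 − (-57) = 50 = 0110010
R = NOT 0110010 = 1001101 = -51
R = -51 + (-42) = -93; wraps to 35 = 0100011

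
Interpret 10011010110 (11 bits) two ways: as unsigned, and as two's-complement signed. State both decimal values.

Unsigned: 10011010110 = 1238.
Signed: MSB=1 → 1238 − 2048 = -810.

unsigned = 1238, signed = -810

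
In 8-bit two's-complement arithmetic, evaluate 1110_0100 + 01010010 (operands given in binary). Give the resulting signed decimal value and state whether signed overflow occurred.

1110_0100 → 11100100 = -28 (signed)
01010010 = 82 (signed)
  11100100
+ 01010010
= 00110110  (discard carry-out 1)
Result 00110110: MSB = 0 → value 54.
Addends have opposite signs, so signed overflow cannot occur.

54; no overflow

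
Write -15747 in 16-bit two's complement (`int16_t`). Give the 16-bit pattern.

1100001001111101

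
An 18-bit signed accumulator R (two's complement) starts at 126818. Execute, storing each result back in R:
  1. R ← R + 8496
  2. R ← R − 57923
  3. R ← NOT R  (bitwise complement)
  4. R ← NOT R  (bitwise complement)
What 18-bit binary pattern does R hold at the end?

010010111001001111

Start: R = 126818 = 011110111101100010.
R = 126818 + 8496 = 135314; wraps to -126830 = 100001000010010010
R = -126830 − 57923 = -184753; wraps to 77391 = 010010111001001111
R = NOT 010010111001001111 = 101101000110110000 = -77392
R = NOT 101101000110110000 = 010010111001001111 = 77391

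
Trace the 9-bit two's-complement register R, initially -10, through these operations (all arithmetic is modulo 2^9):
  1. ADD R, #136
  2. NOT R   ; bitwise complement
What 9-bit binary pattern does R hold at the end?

110000001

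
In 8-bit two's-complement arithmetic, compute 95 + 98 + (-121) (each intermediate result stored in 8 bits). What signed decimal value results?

72

95 + 98 = 193 → wraps to -63 (11000001)
-63 + (-121) = -184 → wraps to 72 (01001000)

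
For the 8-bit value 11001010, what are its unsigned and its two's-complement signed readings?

unsigned = 202, signed = -54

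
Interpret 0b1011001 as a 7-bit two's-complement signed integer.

MSB is 1, so the value is negative.
Unsigned reading: 89. Subtract 2^7 = 128: 89 − 128 = -39.

-39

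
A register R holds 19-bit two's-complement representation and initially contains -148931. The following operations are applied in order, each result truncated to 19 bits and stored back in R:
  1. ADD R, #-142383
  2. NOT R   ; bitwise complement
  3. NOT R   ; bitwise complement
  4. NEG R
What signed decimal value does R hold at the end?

Start: R = -148931 = 1011011101000111101.
R = -148931 + (-142383) = -291314; wraps to 232974 = 0111000111000001110
R = NOT 0111000111000001110 = 1000111000111110001 = -232975
R = NOT 1000111000111110001 = 0111000111000001110 = 232974
R = −(232974) = -232974 = 1000111000111110010

-232974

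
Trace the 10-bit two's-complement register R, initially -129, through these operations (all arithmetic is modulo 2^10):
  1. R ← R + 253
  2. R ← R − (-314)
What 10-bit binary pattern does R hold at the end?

0110110110

Start: R = -129 = 1101111111.
R = -129 + 253 = 124 = 0001111100
R = 124 − (-314) = 438 = 0110110110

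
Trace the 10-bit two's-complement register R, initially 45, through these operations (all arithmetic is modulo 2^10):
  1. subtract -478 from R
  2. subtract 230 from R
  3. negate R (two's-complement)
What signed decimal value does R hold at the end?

Start: R = 45 = 0000101101.
R = 45 − (-478) = 523; wraps to -501 = 1000001011
R = -501 − 230 = -731; wraps to 293 = 0100100101
R = −(293) = -293 = 1011011011

-293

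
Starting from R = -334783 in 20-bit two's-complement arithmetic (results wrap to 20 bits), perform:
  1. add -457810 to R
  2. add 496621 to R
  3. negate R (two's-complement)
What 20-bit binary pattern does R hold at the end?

01001000010000100100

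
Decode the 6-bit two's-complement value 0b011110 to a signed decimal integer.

30

MSB is 0, so the value is non-negative: 011110 = 30.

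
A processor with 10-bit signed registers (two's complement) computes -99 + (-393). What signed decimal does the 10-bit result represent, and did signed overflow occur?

-492; no overflow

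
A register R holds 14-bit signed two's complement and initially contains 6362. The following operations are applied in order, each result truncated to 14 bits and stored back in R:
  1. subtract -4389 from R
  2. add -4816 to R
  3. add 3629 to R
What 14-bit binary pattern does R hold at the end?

10010101011100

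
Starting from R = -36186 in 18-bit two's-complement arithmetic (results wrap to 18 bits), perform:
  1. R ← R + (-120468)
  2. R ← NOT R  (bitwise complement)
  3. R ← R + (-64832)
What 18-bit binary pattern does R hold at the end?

010110011010101101

Start: R = -36186 = 110111001010100110.
R = -36186 + (-120468) = -156654; wraps to 105490 = 011001110000010010
R = NOT 011001110000010010 = 100110001111101101 = -105491
R = -105491 + (-64832) = -170323; wraps to 91821 = 010110011010101101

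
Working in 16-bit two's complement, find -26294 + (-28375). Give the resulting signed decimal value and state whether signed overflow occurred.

-26294 → 1001100101001010
-28375 → 1001000100101001
  1001100101001010
+ 1001000100101001
= 0010101001110011  (discard carry-out 1)
Result 0010101001110011: MSB = 0 → value 10867.
Both addends are negative but the stored result is non-negative: signed overflow. The true value -26294 + (-28375) = -54669 lies outside [-32768, 32767].

10867; overflow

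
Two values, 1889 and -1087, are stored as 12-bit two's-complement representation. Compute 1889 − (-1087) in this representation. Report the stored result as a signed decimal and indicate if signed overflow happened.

1889 → 011101100001
-1087 → 101111000001
Subtract via negate-and-add: invert 101111000001 + 1 = 010000111111 (i.e. 1087).
  011101100001
+ 010000111111
= 101110100000
Result 101110100000: MSB = 1 → 2976 − 4096 = -1120.
Both addends (after negating the subtrahend) are non-negative but the stored result is negative: signed overflow. The true value 1889 − (-1087) = 2976 lies outside [-2048, 2047].

-1120; overflow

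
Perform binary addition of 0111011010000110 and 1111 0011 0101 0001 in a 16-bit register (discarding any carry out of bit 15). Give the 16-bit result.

0110100111010111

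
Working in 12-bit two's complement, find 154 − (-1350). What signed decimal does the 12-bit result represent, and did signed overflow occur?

1504; no overflow

154 → 000010011010
-1350 → 101010111010
Subtract via negate-and-add: invert 101010111010 + 1 = 010101000110 (i.e. 1350).
  000010011010
+ 010101000110
= 010111100000
Result 010111100000: MSB = 0 → value 1504.
Both addends (after negating the subtrahend) are non-negative and so is the stored result: no signed overflow.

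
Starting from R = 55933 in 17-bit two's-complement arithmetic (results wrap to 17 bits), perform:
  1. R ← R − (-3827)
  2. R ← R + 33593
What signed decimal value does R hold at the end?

Start: R = 55933 = 01101101001111101.
R = 55933 − (-3827) = 59760 = 01110100101110000
R = 59760 + 33593 = 93353; wraps to -37719 = 10110110010101001

-37719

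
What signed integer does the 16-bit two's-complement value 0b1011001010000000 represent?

MSB is 1, so the value is negative.
Invert: 0100110101111111. Add 1: 0100110110000000 = 19840. So the value is −19840.

-19840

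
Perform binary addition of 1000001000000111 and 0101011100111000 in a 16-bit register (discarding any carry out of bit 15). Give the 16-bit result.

1101100100111111

  1000001000000111
+ 0101011100111000
= 1101100100111111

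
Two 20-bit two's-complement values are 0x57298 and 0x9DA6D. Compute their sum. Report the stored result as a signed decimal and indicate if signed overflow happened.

-45819; no overflow

0x57298 = 01010111001010011000 = 357016 (signed)
0x9DA6D = 10011101101001101101 = -402835 (signed)
  01010111001010011000
+ 10011101101001101101
= 11110100110100000101
Result 11110100110100000101: MSB = 1 → 1002757 − 1048576 = -45819.
Addends have opposite signs, so signed overflow cannot occur.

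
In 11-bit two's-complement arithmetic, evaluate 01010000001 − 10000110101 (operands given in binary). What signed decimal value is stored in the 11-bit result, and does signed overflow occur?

01010000001 = 641 (signed)
10000110101 = -971 (signed)
Subtract via negate-and-add: invert 10000110101 + 1 = 01111001011 (i.e. 971).
  01010000001
+ 01111001011
= 11001001100
Result 11001001100: MSB = 1 → 1612 − 2048 = -436.
Both addends (after negating the subtrahend) are non-negative but the stored result is negative: signed overflow. The true value 641 − (-971) = 1612 lies outside [-1024, 1023].

-436; overflow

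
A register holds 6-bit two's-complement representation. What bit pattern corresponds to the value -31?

|-31| = 31 = 011111 in 6 bits.
Invert the bits: 100000. Add 1: 100001.
Check: 100001 reads as 33 − 64 = -31.

100001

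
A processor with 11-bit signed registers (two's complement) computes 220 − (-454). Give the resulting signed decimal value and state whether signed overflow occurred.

220 → 00011011100
-454 → 11000111010
Subtract via negate-and-add: invert 11000111010 + 1 = 00111000110 (i.e. 454).
  00011011100
+ 00111000110
= 01010100010
Result 01010100010: MSB = 0 → value 674.
Both addends (after negating the subtrahend) are non-negative and so is the stored result: no signed overflow.

674; no overflow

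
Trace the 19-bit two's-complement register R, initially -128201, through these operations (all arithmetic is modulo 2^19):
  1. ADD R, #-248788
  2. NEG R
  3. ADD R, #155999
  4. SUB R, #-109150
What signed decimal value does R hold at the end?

Start: R = -128201 = 1100000101100110111.
R = -128201 + (-248788) = -376989; wraps to 147299 = 0100011111101100011
R = −(147299) = -147299 = 1011100000010011101
R = -147299 + 155999 = 8700 = 0000010000111111100
R = 8700 − (-109150) = 117850 = 0011100110001011010

117850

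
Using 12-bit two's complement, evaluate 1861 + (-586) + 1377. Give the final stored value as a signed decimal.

1861 + (-586) = 1275 (010011111011)
1275 + 1377 = 2652 → wraps to -1444 (101001011100)

-1444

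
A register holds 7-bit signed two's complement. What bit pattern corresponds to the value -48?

|-48| = 48 = 0110000 in 7 bits.
Invert the bits: 1001111. Add 1: 1010000.
Check: 1010000 reads as 80 − 128 = -48.

1010000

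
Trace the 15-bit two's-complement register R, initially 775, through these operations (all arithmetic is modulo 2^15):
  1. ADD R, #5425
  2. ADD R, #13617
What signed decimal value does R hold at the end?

Start: R = 775 = 000001100000111.
R = 775 + 5425 = 6200 = 001100000111000
R = 6200 + 13617 = 19817; wraps to -12951 = 100110101101001

-12951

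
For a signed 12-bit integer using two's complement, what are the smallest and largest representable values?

min = -2048, max = 2047

Minimum: −2^11 = -2048.
Maximum: 2^11 − 1 = 2047.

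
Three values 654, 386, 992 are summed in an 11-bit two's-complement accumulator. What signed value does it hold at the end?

-16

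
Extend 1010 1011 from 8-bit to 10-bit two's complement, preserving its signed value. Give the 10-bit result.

MSB of 10101011 is 1; replicate it into the new high bits.
11|10101011 → 1110101011 (still -85).

1110101011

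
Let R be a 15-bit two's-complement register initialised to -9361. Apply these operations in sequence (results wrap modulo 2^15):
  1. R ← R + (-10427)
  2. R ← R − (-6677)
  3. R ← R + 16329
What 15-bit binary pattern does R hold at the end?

Start: R = -9361 = 101101101101111.
R = -9361 + (-10427) = -19788; wraps to 12980 = 011001010110100
R = 12980 − (-6677) = 19657; wraps to -13111 = 100110011001001
R = -13111 + 16329 = 3218 = 000110010010010

000110010010010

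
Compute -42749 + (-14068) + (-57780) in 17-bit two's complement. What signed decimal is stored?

16475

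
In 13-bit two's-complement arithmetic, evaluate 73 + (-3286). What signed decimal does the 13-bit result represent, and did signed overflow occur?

73 → 0000001001001
-3286 → 1001100101010
  0000001001001
+ 1001100101010
= 1001101110011
Result 1001101110011: MSB = 1 → 4979 − 8192 = -3213.
Addends have opposite signs, so signed overflow cannot occur.

-3213; no overflow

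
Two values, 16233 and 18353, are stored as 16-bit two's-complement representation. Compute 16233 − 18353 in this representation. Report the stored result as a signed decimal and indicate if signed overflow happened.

-2120; no overflow

16233 → 0011111101101001
18353 → 0100011110110001
Subtract via negate-and-add: invert 0100011110110001 + 1 = 1011100001001111 (i.e. -18353).
  0011111101101001
+ 1011100001001111
= 1111011110111000
Result 1111011110111000: MSB = 1 → 63416 − 65536 = -2120.
Addends (after negating the subtrahend) have opposite signs, so signed overflow cannot occur.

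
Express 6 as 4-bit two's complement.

6 is non-negative, so write it directly in 4 bits: 0110.

0110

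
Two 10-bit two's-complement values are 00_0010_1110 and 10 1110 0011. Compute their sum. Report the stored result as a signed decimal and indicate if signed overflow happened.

-239; no overflow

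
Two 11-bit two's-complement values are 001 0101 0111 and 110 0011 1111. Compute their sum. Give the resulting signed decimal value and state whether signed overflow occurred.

-106; no overflow

001 0101 0111 → 00101010111 = 343 (signed)
110 0011 1111 → 11000111111 = -449 (signed)
  00101010111
+ 11000111111
= 11110010110
Result 11110010110: MSB = 1 → 1942 − 2048 = -106.
Addends have opposite signs, so signed overflow cannot occur.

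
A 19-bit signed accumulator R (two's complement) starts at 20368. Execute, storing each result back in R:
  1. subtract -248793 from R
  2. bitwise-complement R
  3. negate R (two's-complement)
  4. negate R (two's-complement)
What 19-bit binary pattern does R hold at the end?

Start: R = 20368 = 0000100111110010000.
R = 20368 − (-248793) = 269161; wraps to -255127 = 1000001101101101001
R = NOT 1000001101101101001 = 0111110010010010110 = 255126
R = −(255126) = -255126 = 1000001101101101010
R = −(-255126) = 255126 = 0111110010010010110

0111110010010010110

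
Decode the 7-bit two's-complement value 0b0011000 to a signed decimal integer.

MSB is 0, so the value is non-negative: 0011000 = 24.

24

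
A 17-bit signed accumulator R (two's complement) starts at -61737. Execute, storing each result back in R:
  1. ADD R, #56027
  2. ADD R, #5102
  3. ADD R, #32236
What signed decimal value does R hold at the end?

31628

Start: R = -61737 = 10000111011010111.
R = -61737 + 56027 = -5710 = 11110100110110010
R = -5710 + 5102 = -608 = 11111110110100000
R = -608 + 32236 = 31628 = 00111101110001100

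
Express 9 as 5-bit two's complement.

01001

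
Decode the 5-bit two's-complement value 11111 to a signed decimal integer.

MSB is 1, so the value is negative.
Invert: 00000. Add 1: 00001 = 1. So the value is −1.

-1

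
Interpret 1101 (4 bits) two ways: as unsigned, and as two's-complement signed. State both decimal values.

Unsigned: 1101 = 13.
Signed: MSB=1 → 13 − 16 = -3.

unsigned = 13, signed = -3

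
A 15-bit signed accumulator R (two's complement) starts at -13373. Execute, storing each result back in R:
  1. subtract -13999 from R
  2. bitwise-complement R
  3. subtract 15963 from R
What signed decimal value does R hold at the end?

16178

Start: R = -13373 = 100101111000011.
R = -13373 − (-13999) = 626 = 000001001110010
R = NOT 000001001110010 = 111110110001101 = -627
R = -627 − 15963 = -16590; wraps to 16178 = 011111100110010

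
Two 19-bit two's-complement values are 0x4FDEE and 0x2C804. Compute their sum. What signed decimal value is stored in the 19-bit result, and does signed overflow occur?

0x4FDEE = 1001111110111101110 = -197138 (signed)
0x2C804 = 0101100100000000100 = 182276 (signed)
  1001111110111101110
+ 0101100100000000100
= 1111100010111110010
Result 1111100010111110010: MSB = 1 → 509426 − 524288 = -14862.
Addends have opposite signs, so signed overflow cannot occur.

-14862; no overflow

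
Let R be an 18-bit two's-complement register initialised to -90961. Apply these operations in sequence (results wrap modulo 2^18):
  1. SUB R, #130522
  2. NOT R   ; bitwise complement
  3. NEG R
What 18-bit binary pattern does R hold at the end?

001001111011010110

Start: R = -90961 = 101001110010101111.
R = -90961 − 130522 = -221483; wraps to 40661 = 001001111011010101
R = NOT 001001111011010101 = 110110000100101010 = -40662
R = −(-40662) = 40662 = 001001111011010110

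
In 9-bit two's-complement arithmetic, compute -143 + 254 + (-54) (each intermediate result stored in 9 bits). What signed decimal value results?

57

-143 + 254 = 111 (001101111)
111 + (-54) = 57 (000111001)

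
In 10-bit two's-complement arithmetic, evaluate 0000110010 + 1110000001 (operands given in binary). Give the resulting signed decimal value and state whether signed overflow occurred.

0000110010 = 50 (signed)
1110000001 = -127 (signed)
  0000110010
+ 1110000001
= 1110110011
Result 1110110011: MSB = 1 → 947 − 1024 = -77.
Addends have opposite signs, so signed overflow cannot occur.

-77; no overflow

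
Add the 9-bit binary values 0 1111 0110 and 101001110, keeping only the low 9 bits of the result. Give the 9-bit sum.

  011110110
+ 101001110
= 001000100  (discard carry-out 1)

001000100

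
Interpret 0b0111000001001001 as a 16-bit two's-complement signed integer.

MSB is 0, so the value is non-negative: 0111000001001001 = 28745.

28745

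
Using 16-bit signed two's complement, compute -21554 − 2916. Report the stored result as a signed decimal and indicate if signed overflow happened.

-21554 → 1010101111001110
2916 → 0000101101100100
Subtract via negate-and-add: invert 0000101101100100 + 1 = 1111010010011100 (i.e. -2916).
  1010101111001110
+ 1111010010011100
= 1010000001101010  (discard carry-out 1)
Result 1010000001101010: MSB = 1 → 41066 − 65536 = -24470.
Both addends (after negating the subtrahend) are negative and so is the stored result: no signed overflow.

-24470; no overflow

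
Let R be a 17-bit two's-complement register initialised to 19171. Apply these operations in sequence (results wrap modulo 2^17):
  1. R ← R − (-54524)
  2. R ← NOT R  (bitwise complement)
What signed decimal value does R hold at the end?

Start: R = 19171 = 00100101011100011.
R = 19171 − (-54524) = 73695; wraps to -57377 = 10001111111011111
R = NOT 10001111111011111 = 01110000000100000 = 57376

57376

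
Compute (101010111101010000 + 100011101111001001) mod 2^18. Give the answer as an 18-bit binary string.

001110101100011001

  101010111101010000
+ 100011101111001001
= 001110101100011001  (discard carry-out 1)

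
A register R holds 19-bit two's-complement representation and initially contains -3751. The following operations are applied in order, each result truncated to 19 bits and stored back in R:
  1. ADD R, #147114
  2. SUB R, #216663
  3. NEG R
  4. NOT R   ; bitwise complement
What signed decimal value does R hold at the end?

-73301

Start: R = -3751 = 1111111000101011001.
R = -3751 + 147114 = 143363 = 0100011000000000011
R = 143363 − 216663 = -73300 = 1101110000110101100
R = −(-73300) = 73300 = 0010001111001010100
R = NOT 0010001111001010100 = 1101110000110101011 = -73301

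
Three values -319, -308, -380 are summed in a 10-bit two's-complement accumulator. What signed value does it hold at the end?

-319 + (-308) = -627 → wraps to 397 (0110001101)
397 + (-380) = 17 (0000010001)

17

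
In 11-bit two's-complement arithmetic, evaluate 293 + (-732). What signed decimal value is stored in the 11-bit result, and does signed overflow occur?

-439; no overflow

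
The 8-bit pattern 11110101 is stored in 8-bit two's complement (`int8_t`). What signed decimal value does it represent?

MSB is 1, so the value is negative.
Invert: 00001010. Add 1: 00001011 = 11. So the value is −11.

-11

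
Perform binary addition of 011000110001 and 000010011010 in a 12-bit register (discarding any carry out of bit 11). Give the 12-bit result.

011011001011

  011000110001
+ 000010011010
= 011011001011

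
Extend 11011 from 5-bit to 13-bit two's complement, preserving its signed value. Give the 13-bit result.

MSB of 11011 is 1; replicate it into the new high bits.
11111111|11011 → 1111111111011 (still -5).

1111111111011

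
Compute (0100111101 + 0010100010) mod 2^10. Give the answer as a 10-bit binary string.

0111011111

  0100111101
+ 0010100010
= 0111011111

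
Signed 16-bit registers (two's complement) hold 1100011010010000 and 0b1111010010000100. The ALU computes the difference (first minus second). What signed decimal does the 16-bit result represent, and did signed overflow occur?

-11764; no overflow

1100011010010000 = -14704 (signed)
0b1111010010000100 → 1111010010000100 = -2940 (signed)
Subtract via negate-and-add: invert 1111010010000100 + 1 = 0000101101111100 (i.e. 2940).
  1100011010010000
+ 0000101101111100
= 1101001000001100
Result 1101001000001100: MSB = 1 → 53772 − 65536 = -11764.
Addends (after negating the subtrahend) have opposite signs, so signed overflow cannot occur.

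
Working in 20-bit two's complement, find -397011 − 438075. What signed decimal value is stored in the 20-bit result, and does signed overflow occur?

213490; overflow

-397011 → 10011111000100101101
438075 → 01101010111100111011
Subtract via negate-and-add: invert 01101010111100111011 + 1 = 10010101000011000101 (i.e. -438075).
  10011111000100101101
+ 10010101000011000101
= 00110100000111110010  (discard carry-out 1)
Result 00110100000111110010: MSB = 0 → value 213490.
Both addends (after negating the subtrahend) are negative but the stored result is non-negative: signed overflow. The true value -397011 − 438075 = -835086 lies outside [-524288, 524287].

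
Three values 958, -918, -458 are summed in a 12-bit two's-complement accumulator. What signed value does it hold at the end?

-418

958 + (-918) = 40 (000000101000)
40 + (-458) = -418 (111001011110)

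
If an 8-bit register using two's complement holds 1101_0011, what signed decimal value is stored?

-45

MSB is 1, so the value is negative.
Invert: 00101100. Add 1: 00101101 = 45. So the value is −45.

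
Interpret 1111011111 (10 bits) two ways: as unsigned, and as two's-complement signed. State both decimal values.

Unsigned: 1111011111 = 991.
Signed: MSB=1 → 991 − 1024 = -33.

unsigned = 991, signed = -33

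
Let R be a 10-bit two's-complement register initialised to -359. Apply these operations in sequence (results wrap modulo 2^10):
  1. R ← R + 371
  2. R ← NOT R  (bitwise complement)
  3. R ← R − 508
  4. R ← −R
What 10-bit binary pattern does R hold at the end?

1000001001

Start: R = -359 = 1010011001.
R = -359 + 371 = 12 = 0000001100
R = NOT 0000001100 = 1111110011 = -13
R = -13 − 508 = -521; wraps to 503 = 0111110111
R = −(503) = -503 = 1000001001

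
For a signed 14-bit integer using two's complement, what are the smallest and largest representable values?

min = -8192, max = 8191

Minimum: −2^13 = -8192.
Maximum: 2^13 − 1 = 8191.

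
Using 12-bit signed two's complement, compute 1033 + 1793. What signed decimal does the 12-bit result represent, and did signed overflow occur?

1033 → 010000001001
1793 → 011100000001
  010000001001
+ 011100000001
= 101100001010
Result 101100001010: MSB = 1 → 2826 − 4096 = -1270.
Both addends are non-negative but the stored result is negative: signed overflow. The true value 1033 + 1793 = 2826 lies outside [-2048, 2047].

-1270; overflow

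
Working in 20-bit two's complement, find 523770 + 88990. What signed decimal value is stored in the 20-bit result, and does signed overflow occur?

523770 → 01111111110111111010
88990 → 00010101101110011110
  01111111110111111010
+ 00010101101110011110
= 10010101100110011000
Result 10010101100110011000: MSB = 1 → 612760 − 1048576 = -435816.
Both addends are non-negative but the stored result is negative: signed overflow. The true value 523770 + 88990 = 612760 lies outside [-524288, 524287].

-435816; overflow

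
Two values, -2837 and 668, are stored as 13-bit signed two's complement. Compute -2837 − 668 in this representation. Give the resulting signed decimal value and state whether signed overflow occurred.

-3505; no overflow

-2837 → 1010011101011
668 → 0001010011100
Subtract via negate-and-add: invert 0001010011100 + 1 = 1110101100100 (i.e. -668).
  1010011101011
+ 1110101100100
= 1001001001111  (discard carry-out 1)
Result 1001001001111: MSB = 1 → 4687 − 8192 = -3505.
Both addends (after negating the subtrahend) are negative and so is the stored result: no signed overflow.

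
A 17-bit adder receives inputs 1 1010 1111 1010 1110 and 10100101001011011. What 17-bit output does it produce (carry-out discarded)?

01111101000001001

  11010111110101110
+ 10100101001011011
= 01111101000001001  (discard carry-out 1)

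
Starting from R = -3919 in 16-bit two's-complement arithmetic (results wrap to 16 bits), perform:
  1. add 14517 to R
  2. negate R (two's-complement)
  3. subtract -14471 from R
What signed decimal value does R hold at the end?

Start: R = -3919 = 1111000010110001.
R = -3919 + 14517 = 10598 = 0010100101100110
R = −(10598) = -10598 = 1101011010011010
R = -10598 − (-14471) = 3873 = 0000111100100001

3873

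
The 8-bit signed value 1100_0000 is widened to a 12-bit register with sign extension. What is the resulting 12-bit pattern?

111111000000

MSB of 11000000 is 1; replicate it into the new high bits.
1111|11000000 → 111111000000 (still -64).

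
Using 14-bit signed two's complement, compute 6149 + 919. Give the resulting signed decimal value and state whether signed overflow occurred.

6149 → 01100000000101
919 → 00001110010111
  01100000000101
+ 00001110010111
= 01101110011100
Result 01101110011100: MSB = 0 → value 7068.
Both addends are non-negative and so is the stored result: no signed overflow.

7068; no overflow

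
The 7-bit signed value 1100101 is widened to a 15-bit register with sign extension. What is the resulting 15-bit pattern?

111111111100101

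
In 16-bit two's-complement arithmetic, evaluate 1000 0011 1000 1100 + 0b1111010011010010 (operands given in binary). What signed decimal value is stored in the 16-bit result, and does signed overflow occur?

1000 0011 1000 1100 → 1000001110001100 = -31860 (signed)
0b1111010011010010 → 1111010011010010 = -2862 (signed)
  1000001110001100
+ 1111010011010010
= 0111100001011110  (discard carry-out 1)
Result 0111100001011110: MSB = 0 → value 30814.
Both addends are negative but the stored result is non-negative: signed overflow. The true value -31860 + (-2862) = -34722 lies outside [-32768, 32767].

30814; overflow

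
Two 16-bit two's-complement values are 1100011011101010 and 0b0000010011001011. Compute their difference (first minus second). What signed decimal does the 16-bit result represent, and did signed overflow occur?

-15841; no overflow

1100011011101010 = -14614 (signed)
0b0000010011001011 → 0000010011001011 = 1227 (signed)
Subtract via negate-and-add: invert 0000010011001011 + 1 = 1111101100110101 (i.e. -1227).
  1100011011101010
+ 1111101100110101
= 1100001000011111  (discard carry-out 1)
Result 1100001000011111: MSB = 1 → 49695 − 65536 = -15841.
Both addends (after negating the subtrahend) are negative and so is the stored result: no signed overflow.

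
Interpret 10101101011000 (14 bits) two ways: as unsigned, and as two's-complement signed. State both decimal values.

Unsigned: 10101101011000 = 11096.
Signed: MSB=1 → 11096 − 16384 = -5288.

unsigned = 11096, signed = -5288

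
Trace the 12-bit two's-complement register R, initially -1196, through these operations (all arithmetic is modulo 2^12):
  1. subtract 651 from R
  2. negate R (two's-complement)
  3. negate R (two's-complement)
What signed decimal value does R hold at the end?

-1847

Start: R = -1196 = 101101010100.
R = -1196 − 651 = -1847 = 100011001001
R = −(-1847) = 1847 = 011100110111
R = −(1847) = -1847 = 100011001001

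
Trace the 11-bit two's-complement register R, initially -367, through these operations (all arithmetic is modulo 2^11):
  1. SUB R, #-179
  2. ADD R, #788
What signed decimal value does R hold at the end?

Start: R = -367 = 11010010001.
R = -367 − (-179) = -188 = 11101000100
R = -188 + 788 = 600 = 01001011000

600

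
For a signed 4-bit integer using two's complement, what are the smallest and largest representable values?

min = -8, max = 7

Minimum: −2^3 = -8.
Maximum: 2^3 − 1 = 7.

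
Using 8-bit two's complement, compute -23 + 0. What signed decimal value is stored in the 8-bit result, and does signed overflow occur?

-23 → 11101001
0 → 00000000
  11101001
+ 00000000
= 11101001
Result 11101001: MSB = 1 → 233 − 256 = -23.
Addends have opposite signs, so signed overflow cannot occur.

-23; no overflow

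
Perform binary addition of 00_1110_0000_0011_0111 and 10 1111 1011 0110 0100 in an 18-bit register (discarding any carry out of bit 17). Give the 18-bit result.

  001110000000110111
+ 101111101101100100
= 111101101110011011

111101101110011011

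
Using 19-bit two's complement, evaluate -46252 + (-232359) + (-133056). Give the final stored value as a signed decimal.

112621

-46252 + (-232359) = -278611 → wraps to 245677 (0111011111110101101)
245677 + (-133056) = 112621 (0011011011111101101)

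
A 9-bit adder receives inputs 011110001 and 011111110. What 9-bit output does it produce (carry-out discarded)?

111101111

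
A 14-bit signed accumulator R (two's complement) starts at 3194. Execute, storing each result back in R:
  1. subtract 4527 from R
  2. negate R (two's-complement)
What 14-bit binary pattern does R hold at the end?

Start: R = 3194 = 00110001111010.
R = 3194 − 4527 = -1333 = 11101011001011
R = −(-1333) = 1333 = 00010100110101

00010100110101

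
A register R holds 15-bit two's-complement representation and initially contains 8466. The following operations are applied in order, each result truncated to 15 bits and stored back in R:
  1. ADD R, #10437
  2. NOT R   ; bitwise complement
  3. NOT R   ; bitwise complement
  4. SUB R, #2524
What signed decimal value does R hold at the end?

16379

Start: R = 8466 = 010000100010010.
R = 8466 + 10437 = 18903; wraps to -13865 = 100100111010111
R = NOT 100100111010111 = 011011000101000 = 13864
R = NOT 011011000101000 = 100100111010111 = -13865
R = -13865 − 2524 = -16389; wraps to 16379 = 011111111111011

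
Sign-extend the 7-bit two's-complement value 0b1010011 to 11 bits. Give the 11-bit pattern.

11111010011

MSB of 1010011 is 1; replicate it into the new high bits.
1111|1010011 → 11111010011 (still -45).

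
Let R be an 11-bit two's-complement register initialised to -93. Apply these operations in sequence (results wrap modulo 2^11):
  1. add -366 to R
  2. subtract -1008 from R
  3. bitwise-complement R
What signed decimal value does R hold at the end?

Start: R = -93 = 11110100011.
R = -93 + (-366) = -459 = 11000110101
R = -459 − (-1008) = 549 = 01000100101
R = NOT 01000100101 = 10111011010 = -550

-550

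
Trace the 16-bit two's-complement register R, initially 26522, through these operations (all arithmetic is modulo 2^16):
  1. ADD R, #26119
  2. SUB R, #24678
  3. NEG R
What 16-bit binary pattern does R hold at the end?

Start: R = 26522 = 0110011110011010.
R = 26522 + 26119 = 52641; wraps to -12895 = 1100110110100001
R = -12895 − 24678 = -37573; wraps to 27963 = 0110110100111011
R = −(27963) = -27963 = 1001001011000101

1001001011000101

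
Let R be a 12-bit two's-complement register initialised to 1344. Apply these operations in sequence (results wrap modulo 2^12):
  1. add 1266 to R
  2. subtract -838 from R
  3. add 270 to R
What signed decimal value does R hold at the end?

-378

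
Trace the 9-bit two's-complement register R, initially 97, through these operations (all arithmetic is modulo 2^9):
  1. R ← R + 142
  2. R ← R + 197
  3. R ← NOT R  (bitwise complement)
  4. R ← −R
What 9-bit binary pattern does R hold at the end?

Start: R = 97 = 001100001.
R = 97 + 142 = 239 = 011101111
R = 239 + 197 = 436; wraps to -76 = 110110100
R = NOT 110110100 = 001001011 = 75
R = −(75) = -75 = 110110101

110110101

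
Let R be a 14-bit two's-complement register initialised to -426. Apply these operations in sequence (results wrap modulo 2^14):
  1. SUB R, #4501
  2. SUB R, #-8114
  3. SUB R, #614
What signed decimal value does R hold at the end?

2573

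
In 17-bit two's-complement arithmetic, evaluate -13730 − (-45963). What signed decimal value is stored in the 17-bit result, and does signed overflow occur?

-13730 → 11100101001011110
-45963 → 10100110001110101
Subtract via negate-and-add: invert 10100110001110101 + 1 = 01011001110001011 (i.e. 45963).
  11100101001011110
+ 01011001110001011
= 00111110111101001  (discard carry-out 1)
Result 00111110111101001: MSB = 0 → value 32233.
Addends (after negating the subtrahend) have opposite signs, so signed overflow cannot occur.

32233; no overflow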